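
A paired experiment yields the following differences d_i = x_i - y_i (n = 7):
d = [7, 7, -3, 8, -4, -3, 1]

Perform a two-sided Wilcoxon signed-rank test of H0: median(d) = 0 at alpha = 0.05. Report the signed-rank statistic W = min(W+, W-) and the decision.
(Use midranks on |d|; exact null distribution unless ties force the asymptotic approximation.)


Step 1: Drop any zero differences (none here) and take |d_i|.
|d| = [7, 7, 3, 8, 4, 3, 1]
Step 2: Midrank |d_i| (ties get averaged ranks).
ranks: |7|->5.5, |7|->5.5, |3|->2.5, |8|->7, |4|->4, |3|->2.5, |1|->1
Step 3: Attach original signs; sum ranks with positive sign and with negative sign.
W+ = 5.5 + 5.5 + 7 + 1 = 19
W- = 2.5 + 4 + 2.5 = 9
(Check: W+ + W- = 28 should equal n(n+1)/2 = 28.)
Step 4: Test statistic W = min(W+, W-) = 9.
Step 5: Ties in |d|, so use the tie-corrected normal approximation.
        E[W] = n(n+1)/4 = 7*8/4 = 14.
        Tie groups: |d|=3 (t=2), |d|=7 (t=2); sum(t^3 - t) = 12.
        Var[W] = n(n+1)(2n+1)/24 - sum(t^3-t)/48 = 840/24 - 12/48 = 34.75.
        z = (W - E[W]) / sqrt(Var[W]) = (9 - 14) / 5.8949 = -0.8482.
        Two-sided p = 2*Phi(z) = 0.396333.
Step 6: alpha = 0.05. fail to reject H0.

W+ = 19, W- = 9, W = min = 9, p = 0.396333, fail to reject H0.


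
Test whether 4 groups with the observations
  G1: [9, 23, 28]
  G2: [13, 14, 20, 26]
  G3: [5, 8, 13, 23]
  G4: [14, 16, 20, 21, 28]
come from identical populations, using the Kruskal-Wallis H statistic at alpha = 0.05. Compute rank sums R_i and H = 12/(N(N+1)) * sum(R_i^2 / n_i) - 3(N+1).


Step 1: Combine all N = 16 observations and assign midranks.
sorted (value, group, rank): (5,G3,1), (8,G3,2), (9,G1,3), (13,G2,4.5), (13,G3,4.5), (14,G2,6.5), (14,G4,6.5), (16,G4,8), (20,G2,9.5), (20,G4,9.5), (21,G4,11), (23,G1,12.5), (23,G3,12.5), (26,G2,14), (28,G1,15.5), (28,G4,15.5)
Step 2: Sum ranks within each group.
R_1 = 31 (n_1 = 3)
R_2 = 34.5 (n_2 = 4)
R_3 = 20 (n_3 = 4)
R_4 = 50.5 (n_4 = 5)
Step 3: H = 12/(N(N+1)) * sum(R_i^2/n_i) - 3(N+1)
     = 12/(16*17) * (31^2/3 + 34.5^2/4 + 20^2/4 + 50.5^2/5) - 3*17
     = 0.044118 * 1227.95 - 51
     = 3.174081.
Step 4: Ties present; correction factor C = 1 - 30/(16^3 - 16) = 0.992647. Corrected H = 3.174081 / 0.992647 = 3.197593.
Step 5: Under H0, H ~ chi^2(3); p-value = 0.362152.
Step 6: alpha = 0.05. fail to reject H0.

H = 3.1976, df = 3, p = 0.362152, fail to reject H0.


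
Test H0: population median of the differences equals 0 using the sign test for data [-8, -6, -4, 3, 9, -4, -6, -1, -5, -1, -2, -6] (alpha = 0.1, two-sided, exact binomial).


Step 1: Discard zero differences. Original n = 12; n_eff = number of nonzero differences = 12.
Nonzero differences (with sign): -8, -6, -4, +3, +9, -4, -6, -1, -5, -1, -2, -6
Step 2: Count signs: positive = 2, negative = 10.
Step 3: Under H0: P(positive) = 0.5, so the number of positives S ~ Bin(12, 0.5).
Step 4: Two-sided exact p-value = sum of Bin(12,0.5) probabilities at or below the observed probability = 0.038574.
Step 5: alpha = 0.1. reject H0.

n_eff = 12, pos = 2, neg = 10, p = 0.038574, reject H0.


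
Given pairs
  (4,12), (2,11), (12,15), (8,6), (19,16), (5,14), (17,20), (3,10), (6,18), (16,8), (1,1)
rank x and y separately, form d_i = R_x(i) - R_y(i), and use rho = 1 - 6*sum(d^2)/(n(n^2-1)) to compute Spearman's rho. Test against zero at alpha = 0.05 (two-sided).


Step 1: Rank x and y separately (midranks; no ties here).
rank(x): 4->4, 2->2, 12->8, 8->7, 19->11, 5->5, 17->10, 3->3, 6->6, 16->9, 1->1
rank(y): 12->6, 11->5, 15->8, 6->2, 16->9, 14->7, 20->11, 10->4, 18->10, 8->3, 1->1
Step 2: d_i = R_x(i) - R_y(i); compute d_i^2.
  (4-6)^2=4, (2-5)^2=9, (8-8)^2=0, (7-2)^2=25, (11-9)^2=4, (5-7)^2=4, (10-11)^2=1, (3-4)^2=1, (6-10)^2=16, (9-3)^2=36, (1-1)^2=0
sum(d^2) = 100.
Step 3: rho = 1 - 6*100 / (11*(11^2 - 1)) = 1 - 600/1320 = 0.545455.
Step 4: Under H0, t = rho * sqrt((n-2)/(1-rho^2)) = 1.9524 ~ t(9).
Step 5: Two-sided p-value from the t-distribution with 9 df = 0.082651.
Step 6: alpha = 0.05. fail to reject H0.

rho = 0.5455, p = 0.082651, fail to reject H0 at alpha = 0.05.


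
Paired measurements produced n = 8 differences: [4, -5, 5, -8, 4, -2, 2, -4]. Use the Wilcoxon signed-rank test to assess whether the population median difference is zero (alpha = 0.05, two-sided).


Step 1: Drop any zero differences (none here) and take |d_i|.
|d| = [4, 5, 5, 8, 4, 2, 2, 4]
Step 2: Midrank |d_i| (ties get averaged ranks).
ranks: |4|->4, |5|->6.5, |5|->6.5, |8|->8, |4|->4, |2|->1.5, |2|->1.5, |4|->4
Step 3: Attach original signs; sum ranks with positive sign and with negative sign.
W+ = 4 + 6.5 + 4 + 1.5 = 16
W- = 6.5 + 8 + 1.5 + 4 = 20
(Check: W+ + W- = 36 should equal n(n+1)/2 = 36.)
Step 4: Test statistic W = min(W+, W-) = 16.
Step 5: Ties in |d|, so use the tie-corrected normal approximation.
        E[W] = n(n+1)/4 = 8*9/4 = 18.
        Tie groups: |d|=2 (t=2), |d|=4 (t=3), |d|=5 (t=2); sum(t^3 - t) = 36.
        Var[W] = n(n+1)(2n+1)/24 - sum(t^3-t)/48 = 1224/24 - 36/48 = 50.25.
        z = (W - E[W]) / sqrt(Var[W]) = (16 - 18) / 7.0887 = -0.2821.
        Two-sided p = 2*Phi(z) = 0.777838.
Step 6: alpha = 0.05. fail to reject H0.

W+ = 16, W- = 20, W = min = 16, p = 0.777838, fail to reject H0.


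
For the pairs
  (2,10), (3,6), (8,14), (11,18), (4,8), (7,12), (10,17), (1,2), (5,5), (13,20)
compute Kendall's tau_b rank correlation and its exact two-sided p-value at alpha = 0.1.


Step 1: Enumerate the 45 unordered pairs (i,j) with i<j and classify each by sign(x_j-x_i) * sign(y_j-y_i).
  (1,2):dx=+1,dy=-4->D; (1,3):dx=+6,dy=+4->C; (1,4):dx=+9,dy=+8->C; (1,5):dx=+2,dy=-2->D
  (1,6):dx=+5,dy=+2->C; (1,7):dx=+8,dy=+7->C; (1,8):dx=-1,dy=-8->C; (1,9):dx=+3,dy=-5->D
  (1,10):dx=+11,dy=+10->C; (2,3):dx=+5,dy=+8->C; (2,4):dx=+8,dy=+12->C; (2,5):dx=+1,dy=+2->C
  (2,6):dx=+4,dy=+6->C; (2,7):dx=+7,dy=+11->C; (2,8):dx=-2,dy=-4->C; (2,9):dx=+2,dy=-1->D
  (2,10):dx=+10,dy=+14->C; (3,4):dx=+3,dy=+4->C; (3,5):dx=-4,dy=-6->C; (3,6):dx=-1,dy=-2->C
  (3,7):dx=+2,dy=+3->C; (3,8):dx=-7,dy=-12->C; (3,9):dx=-3,dy=-9->C; (3,10):dx=+5,dy=+6->C
  (4,5):dx=-7,dy=-10->C; (4,6):dx=-4,dy=-6->C; (4,7):dx=-1,dy=-1->C; (4,8):dx=-10,dy=-16->C
  (4,9):dx=-6,dy=-13->C; (4,10):dx=+2,dy=+2->C; (5,6):dx=+3,dy=+4->C; (5,7):dx=+6,dy=+9->C
  (5,8):dx=-3,dy=-6->C; (5,9):dx=+1,dy=-3->D; (5,10):dx=+9,dy=+12->C; (6,7):dx=+3,dy=+5->C
  (6,8):dx=-6,dy=-10->C; (6,9):dx=-2,dy=-7->C; (6,10):dx=+6,dy=+8->C; (7,8):dx=-9,dy=-15->C
  (7,9):dx=-5,dy=-12->C; (7,10):dx=+3,dy=+3->C; (8,9):dx=+4,dy=+3->C; (8,10):dx=+12,dy=+18->C
  (9,10):dx=+8,dy=+15->C
Step 2: C = 40, D = 5, total pairs = 45.
Step 3: tau = (C - D)/(n(n-1)/2) = (40 - 5)/45 = 0.777778.
Step 4: Exact two-sided p-value (enumerate n! = 3628800 permutations of y under H0): p = 0.000946.
Step 5: alpha = 0.1. reject H0.

tau_b = 0.7778 (C=40, D=5), p = 0.000946, reject H0.


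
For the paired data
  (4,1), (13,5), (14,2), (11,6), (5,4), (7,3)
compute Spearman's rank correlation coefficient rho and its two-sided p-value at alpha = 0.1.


Step 1: Rank x and y separately (midranks; no ties here).
rank(x): 4->1, 13->5, 14->6, 11->4, 5->2, 7->3
rank(y): 1->1, 5->5, 2->2, 6->6, 4->4, 3->3
Step 2: d_i = R_x(i) - R_y(i); compute d_i^2.
  (1-1)^2=0, (5-5)^2=0, (6-2)^2=16, (4-6)^2=4, (2-4)^2=4, (3-3)^2=0
sum(d^2) = 24.
Step 3: rho = 1 - 6*24 / (6*(6^2 - 1)) = 1 - 144/210 = 0.314286.
Step 4: Under H0, t = rho * sqrt((n-2)/(1-rho^2)) = 0.6621 ~ t(4).
Step 5: Two-sided p-value from the t-distribution with 4 df = 0.544093.
Step 6: alpha = 0.1. fail to reject H0.

rho = 0.3143, p = 0.544093, fail to reject H0 at alpha = 0.1.


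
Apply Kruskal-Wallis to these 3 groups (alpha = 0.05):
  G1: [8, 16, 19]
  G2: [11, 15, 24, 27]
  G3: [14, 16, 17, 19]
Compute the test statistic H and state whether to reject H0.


Step 1: Combine all N = 11 observations and assign midranks.
sorted (value, group, rank): (8,G1,1), (11,G2,2), (14,G3,3), (15,G2,4), (16,G1,5.5), (16,G3,5.5), (17,G3,7), (19,G1,8.5), (19,G3,8.5), (24,G2,10), (27,G2,11)
Step 2: Sum ranks within each group.
R_1 = 15 (n_1 = 3)
R_2 = 27 (n_2 = 4)
R_3 = 24 (n_3 = 4)
Step 3: H = 12/(N(N+1)) * sum(R_i^2/n_i) - 3(N+1)
     = 12/(11*12) * (15^2/3 + 27^2/4 + 24^2/4) - 3*12
     = 0.090909 * 401.25 - 36
     = 0.477273.
Step 4: Ties present; correction factor C = 1 - 12/(11^3 - 11) = 0.990909. Corrected H = 0.477273 / 0.990909 = 0.481651.
Step 5: Under H0, H ~ chi^2(2); p-value = 0.785979.
Step 6: alpha = 0.05. fail to reject H0.

H = 0.4817, df = 2, p = 0.785979, fail to reject H0.


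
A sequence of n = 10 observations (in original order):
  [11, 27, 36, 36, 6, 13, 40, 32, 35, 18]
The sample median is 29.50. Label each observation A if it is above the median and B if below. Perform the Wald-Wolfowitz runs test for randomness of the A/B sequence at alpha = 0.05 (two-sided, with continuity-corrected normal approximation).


Step 1: Compute median = 29.50; label A = above, B = below.
Labels in order: BBAABBAAAB  (n_A = 5, n_B = 5)
Step 2: Count runs R = 5.
Step 3: Under H0 (random ordering), E[R] = 2*n_A*n_B/(n_A+n_B) + 1 = 2*5*5/10 + 1 = 6.0000.
        Var[R] = 2*n_A*n_B*(2*n_A*n_B - n_A - n_B) / ((n_A+n_B)^2 * (n_A+n_B-1)) = 2000/900 = 2.2222.
        SD[R] = 1.4907.
Step 4: Continuity-corrected z = (R + 0.5 - E[R]) / SD[R] = (5 + 0.5 - 6.0000) / 1.4907 = -0.3354.
Step 5: Two-sided p-value via normal approximation = 2*(1 - Phi(|z|)) = 0.737316.
Step 6: alpha = 0.05. fail to reject H0.

R = 5, z = -0.3354, p = 0.737316, fail to reject H0.


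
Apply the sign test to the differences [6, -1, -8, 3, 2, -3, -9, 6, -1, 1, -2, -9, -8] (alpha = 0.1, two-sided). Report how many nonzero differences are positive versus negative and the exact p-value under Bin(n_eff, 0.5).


Step 1: Discard zero differences. Original n = 13; n_eff = number of nonzero differences = 13.
Nonzero differences (with sign): +6, -1, -8, +3, +2, -3, -9, +6, -1, +1, -2, -9, -8
Step 2: Count signs: positive = 5, negative = 8.
Step 3: Under H0: P(positive) = 0.5, so the number of positives S ~ Bin(13, 0.5).
Step 4: Two-sided exact p-value = sum of Bin(13,0.5) probabilities at or below the observed probability = 0.581055.
Step 5: alpha = 0.1. fail to reject H0.

n_eff = 13, pos = 5, neg = 8, p = 0.581055, fail to reject H0.


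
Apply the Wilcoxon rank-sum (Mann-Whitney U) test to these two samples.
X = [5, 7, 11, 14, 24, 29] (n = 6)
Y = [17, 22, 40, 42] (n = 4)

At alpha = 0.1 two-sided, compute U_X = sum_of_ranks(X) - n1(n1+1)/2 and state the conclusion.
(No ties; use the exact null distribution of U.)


Step 1: Combine and sort all 10 observations; assign midranks.
sorted (value, group): (5,X), (7,X), (11,X), (14,X), (17,Y), (22,Y), (24,X), (29,X), (40,Y), (42,Y)
ranks: 5->1, 7->2, 11->3, 14->4, 17->5, 22->6, 24->7, 29->8, 40->9, 42->10
Step 2: Rank sum for X: R1 = 1 + 2 + 3 + 4 + 7 + 8 = 25.
Step 3: U_X = R1 - n1(n1+1)/2 = 25 - 6*7/2 = 25 - 21 = 4.
       U_Y = n1*n2 - U_X = 24 - 4 = 20.
Step 4: No ties, so the exact null distribution of U (based on enumerating the C(10,6) = 210 equally likely rank assignments) gives the two-sided p-value.
Step 5: p-value = 0.114286; compare to alpha = 0.1. fail to reject H0.

U_X = 4, p = 0.114286, fail to reject H0 at alpha = 0.1.


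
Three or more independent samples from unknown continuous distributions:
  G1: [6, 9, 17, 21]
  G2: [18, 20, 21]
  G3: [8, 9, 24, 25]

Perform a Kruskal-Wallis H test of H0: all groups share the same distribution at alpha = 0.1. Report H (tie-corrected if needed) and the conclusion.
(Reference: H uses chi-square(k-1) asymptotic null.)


Step 1: Combine all N = 11 observations and assign midranks.
sorted (value, group, rank): (6,G1,1), (8,G3,2), (9,G1,3.5), (9,G3,3.5), (17,G1,5), (18,G2,6), (20,G2,7), (21,G1,8.5), (21,G2,8.5), (24,G3,10), (25,G3,11)
Step 2: Sum ranks within each group.
R_1 = 18 (n_1 = 4)
R_2 = 21.5 (n_2 = 3)
R_3 = 26.5 (n_3 = 4)
Step 3: H = 12/(N(N+1)) * sum(R_i^2/n_i) - 3(N+1)
     = 12/(11*12) * (18^2/4 + 21.5^2/3 + 26.5^2/4) - 3*12
     = 0.090909 * 410.646 - 36
     = 1.331439.
Step 4: Ties present; correction factor C = 1 - 12/(11^3 - 11) = 0.990909. Corrected H = 1.331439 / 0.990909 = 1.343654.
Step 5: Under H0, H ~ chi^2(2); p-value = 0.510774.
Step 6: alpha = 0.1. fail to reject H0.

H = 1.3437, df = 2, p = 0.510774, fail to reject H0.


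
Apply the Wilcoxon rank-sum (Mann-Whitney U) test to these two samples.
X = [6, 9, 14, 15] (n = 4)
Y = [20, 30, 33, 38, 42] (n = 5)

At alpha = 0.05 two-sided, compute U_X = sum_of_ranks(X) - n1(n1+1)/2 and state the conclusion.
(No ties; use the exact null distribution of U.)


Step 1: Combine and sort all 9 observations; assign midranks.
sorted (value, group): (6,X), (9,X), (14,X), (15,X), (20,Y), (30,Y), (33,Y), (38,Y), (42,Y)
ranks: 6->1, 9->2, 14->3, 15->4, 20->5, 30->6, 33->7, 38->8, 42->9
Step 2: Rank sum for X: R1 = 1 + 2 + 3 + 4 = 10.
Step 3: U_X = R1 - n1(n1+1)/2 = 10 - 4*5/2 = 10 - 10 = 0.
       U_Y = n1*n2 - U_X = 20 - 0 = 20.
Step 4: No ties, so the exact null distribution of U (based on enumerating the C(9,4) = 126 equally likely rank assignments) gives the two-sided p-value.
Step 5: p-value = 0.015873; compare to alpha = 0.05. reject H0.

U_X = 0, p = 0.015873, reject H0 at alpha = 0.05.


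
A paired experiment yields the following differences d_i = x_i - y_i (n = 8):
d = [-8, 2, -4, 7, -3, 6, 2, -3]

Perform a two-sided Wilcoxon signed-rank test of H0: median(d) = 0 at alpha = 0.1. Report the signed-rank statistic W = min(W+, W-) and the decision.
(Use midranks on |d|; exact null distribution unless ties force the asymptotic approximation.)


Step 1: Drop any zero differences (none here) and take |d_i|.
|d| = [8, 2, 4, 7, 3, 6, 2, 3]
Step 2: Midrank |d_i| (ties get averaged ranks).
ranks: |8|->8, |2|->1.5, |4|->5, |7|->7, |3|->3.5, |6|->6, |2|->1.5, |3|->3.5
Step 3: Attach original signs; sum ranks with positive sign and with negative sign.
W+ = 1.5 + 7 + 6 + 1.5 = 16
W- = 8 + 5 + 3.5 + 3.5 = 20
(Check: W+ + W- = 36 should equal n(n+1)/2 = 36.)
Step 4: Test statistic W = min(W+, W-) = 16.
Step 5: Ties in |d|, so use the tie-corrected normal approximation.
        E[W] = n(n+1)/4 = 8*9/4 = 18.
        Tie groups: |d|=2 (t=2), |d|=3 (t=2); sum(t^3 - t) = 12.
        Var[W] = n(n+1)(2n+1)/24 - sum(t^3-t)/48 = 1224/24 - 12/48 = 50.75.
        z = (W - E[W]) / sqrt(Var[W]) = (16 - 18) / 7.1239 = -0.2807.
        Two-sided p = 2*Phi(z) = 0.778906.
Step 6: alpha = 0.1. fail to reject H0.

W+ = 16, W- = 20, W = min = 16, p = 0.778906, fail to reject H0.


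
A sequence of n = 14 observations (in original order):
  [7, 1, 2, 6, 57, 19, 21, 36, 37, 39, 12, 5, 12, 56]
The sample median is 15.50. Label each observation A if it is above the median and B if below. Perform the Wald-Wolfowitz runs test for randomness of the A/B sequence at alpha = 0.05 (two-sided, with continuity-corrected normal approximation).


Step 1: Compute median = 15.50; label A = above, B = below.
Labels in order: BBBBAAAAAABBBA  (n_A = 7, n_B = 7)
Step 2: Count runs R = 4.
Step 3: Under H0 (random ordering), E[R] = 2*n_A*n_B/(n_A+n_B) + 1 = 2*7*7/14 + 1 = 8.0000.
        Var[R] = 2*n_A*n_B*(2*n_A*n_B - n_A - n_B) / ((n_A+n_B)^2 * (n_A+n_B-1)) = 8232/2548 = 3.2308.
        SD[R] = 1.7974.
Step 4: Continuity-corrected z = (R + 0.5 - E[R]) / SD[R] = (4 + 0.5 - 8.0000) / 1.7974 = -1.9472.
Step 5: Two-sided p-value via normal approximation = 2*(1 - Phi(|z|)) = 0.051508.
Step 6: alpha = 0.05. fail to reject H0.

R = 4, z = -1.9472, p = 0.051508, fail to reject H0.


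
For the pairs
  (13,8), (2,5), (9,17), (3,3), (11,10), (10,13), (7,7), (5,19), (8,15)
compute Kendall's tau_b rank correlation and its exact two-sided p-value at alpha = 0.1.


Step 1: Enumerate the 36 unordered pairs (i,j) with i<j and classify each by sign(x_j-x_i) * sign(y_j-y_i).
  (1,2):dx=-11,dy=-3->C; (1,3):dx=-4,dy=+9->D; (1,4):dx=-10,dy=-5->C; (1,5):dx=-2,dy=+2->D
  (1,6):dx=-3,dy=+5->D; (1,7):dx=-6,dy=-1->C; (1,8):dx=-8,dy=+11->D; (1,9):dx=-5,dy=+7->D
  (2,3):dx=+7,dy=+12->C; (2,4):dx=+1,dy=-2->D; (2,5):dx=+9,dy=+5->C; (2,6):dx=+8,dy=+8->C
  (2,7):dx=+5,dy=+2->C; (2,8):dx=+3,dy=+14->C; (2,9):dx=+6,dy=+10->C; (3,4):dx=-6,dy=-14->C
  (3,5):dx=+2,dy=-7->D; (3,6):dx=+1,dy=-4->D; (3,7):dx=-2,dy=-10->C; (3,8):dx=-4,dy=+2->D
  (3,9):dx=-1,dy=-2->C; (4,5):dx=+8,dy=+7->C; (4,6):dx=+7,dy=+10->C; (4,7):dx=+4,dy=+4->C
  (4,8):dx=+2,dy=+16->C; (4,9):dx=+5,dy=+12->C; (5,6):dx=-1,dy=+3->D; (5,7):dx=-4,dy=-3->C
  (5,8):dx=-6,dy=+9->D; (5,9):dx=-3,dy=+5->D; (6,7):dx=-3,dy=-6->C; (6,8):dx=-5,dy=+6->D
  (6,9):dx=-2,dy=+2->D; (7,8):dx=-2,dy=+12->D; (7,9):dx=+1,dy=+8->C; (8,9):dx=+3,dy=-4->D
Step 2: C = 20, D = 16, total pairs = 36.
Step 3: tau = (C - D)/(n(n-1)/2) = (20 - 16)/36 = 0.111111.
Step 4: Exact two-sided p-value (enumerate n! = 362880 permutations of y under H0): p = 0.761414.
Step 5: alpha = 0.1. fail to reject H0.

tau_b = 0.1111 (C=20, D=16), p = 0.761414, fail to reject H0.


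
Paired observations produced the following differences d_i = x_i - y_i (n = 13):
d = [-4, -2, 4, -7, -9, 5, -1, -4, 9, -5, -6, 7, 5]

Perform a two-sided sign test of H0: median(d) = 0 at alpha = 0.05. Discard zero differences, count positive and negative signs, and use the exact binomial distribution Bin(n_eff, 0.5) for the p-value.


Step 1: Discard zero differences. Original n = 13; n_eff = number of nonzero differences = 13.
Nonzero differences (with sign): -4, -2, +4, -7, -9, +5, -1, -4, +9, -5, -6, +7, +5
Step 2: Count signs: positive = 5, negative = 8.
Step 3: Under H0: P(positive) = 0.5, so the number of positives S ~ Bin(13, 0.5).
Step 4: Two-sided exact p-value = sum of Bin(13,0.5) probabilities at or below the observed probability = 0.581055.
Step 5: alpha = 0.05. fail to reject H0.

n_eff = 13, pos = 5, neg = 8, p = 0.581055, fail to reject H0.


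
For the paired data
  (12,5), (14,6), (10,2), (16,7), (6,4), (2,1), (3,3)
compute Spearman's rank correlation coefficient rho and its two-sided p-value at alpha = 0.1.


Step 1: Rank x and y separately (midranks; no ties here).
rank(x): 12->5, 14->6, 10->4, 16->7, 6->3, 2->1, 3->2
rank(y): 5->5, 6->6, 2->2, 7->7, 4->4, 1->1, 3->3
Step 2: d_i = R_x(i) - R_y(i); compute d_i^2.
  (5-5)^2=0, (6-6)^2=0, (4-2)^2=4, (7-7)^2=0, (3-4)^2=1, (1-1)^2=0, (2-3)^2=1
sum(d^2) = 6.
Step 3: rho = 1 - 6*6 / (7*(7^2 - 1)) = 1 - 36/336 = 0.892857.
Step 4: Under H0, t = rho * sqrt((n-2)/(1-rho^2)) = 4.4333 ~ t(5).
Step 5: Two-sided p-value from the t-distribution with 5 df = 0.006807.
Step 6: alpha = 0.1. reject H0.

rho = 0.8929, p = 0.006807, reject H0 at alpha = 0.1.


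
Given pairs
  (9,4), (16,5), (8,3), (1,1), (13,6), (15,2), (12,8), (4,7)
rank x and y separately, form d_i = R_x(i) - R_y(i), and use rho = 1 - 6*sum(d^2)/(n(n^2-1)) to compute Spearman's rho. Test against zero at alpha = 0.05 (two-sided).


Step 1: Rank x and y separately (midranks; no ties here).
rank(x): 9->4, 16->8, 8->3, 1->1, 13->6, 15->7, 12->5, 4->2
rank(y): 4->4, 5->5, 3->3, 1->1, 6->6, 2->2, 8->8, 7->7
Step 2: d_i = R_x(i) - R_y(i); compute d_i^2.
  (4-4)^2=0, (8-5)^2=9, (3-3)^2=0, (1-1)^2=0, (6-6)^2=0, (7-2)^2=25, (5-8)^2=9, (2-7)^2=25
sum(d^2) = 68.
Step 3: rho = 1 - 6*68 / (8*(8^2 - 1)) = 1 - 408/504 = 0.190476.
Step 4: Under H0, t = rho * sqrt((n-2)/(1-rho^2)) = 0.4753 ~ t(6).
Step 5: Two-sided p-value from the t-distribution with 6 df = 0.651401.
Step 6: alpha = 0.05. fail to reject H0.

rho = 0.1905, p = 0.651401, fail to reject H0 at alpha = 0.05.


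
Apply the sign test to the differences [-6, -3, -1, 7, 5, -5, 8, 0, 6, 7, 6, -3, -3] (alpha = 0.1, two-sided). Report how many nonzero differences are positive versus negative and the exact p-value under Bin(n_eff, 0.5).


Step 1: Discard zero differences. Original n = 13; n_eff = number of nonzero differences = 12.
Nonzero differences (with sign): -6, -3, -1, +7, +5, -5, +8, +6, +7, +6, -3, -3
Step 2: Count signs: positive = 6, negative = 6.
Step 3: Under H0: P(positive) = 0.5, so the number of positives S ~ Bin(12, 0.5).
Step 4: Two-sided exact p-value = sum of Bin(12,0.5) probabilities at or below the observed probability = 1.000000.
Step 5: alpha = 0.1. fail to reject H0.

n_eff = 12, pos = 6, neg = 6, p = 1.000000, fail to reject H0.


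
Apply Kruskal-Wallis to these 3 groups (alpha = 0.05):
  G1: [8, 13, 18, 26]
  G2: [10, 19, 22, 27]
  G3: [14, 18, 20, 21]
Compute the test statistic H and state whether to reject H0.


Step 1: Combine all N = 12 observations and assign midranks.
sorted (value, group, rank): (8,G1,1), (10,G2,2), (13,G1,3), (14,G3,4), (18,G1,5.5), (18,G3,5.5), (19,G2,7), (20,G3,8), (21,G3,9), (22,G2,10), (26,G1,11), (27,G2,12)
Step 2: Sum ranks within each group.
R_1 = 20.5 (n_1 = 4)
R_2 = 31 (n_2 = 4)
R_3 = 26.5 (n_3 = 4)
Step 3: H = 12/(N(N+1)) * sum(R_i^2/n_i) - 3(N+1)
     = 12/(12*13) * (20.5^2/4 + 31^2/4 + 26.5^2/4) - 3*13
     = 0.076923 * 520.875 - 39
     = 1.067308.
Step 4: Ties present; correction factor C = 1 - 6/(12^3 - 12) = 0.996503. Corrected H = 1.067308 / 0.996503 = 1.071053.
Step 5: Under H0, H ~ chi^2(2); p-value = 0.585361.
Step 6: alpha = 0.05. fail to reject H0.

H = 1.0711, df = 2, p = 0.585361, fail to reject H0.


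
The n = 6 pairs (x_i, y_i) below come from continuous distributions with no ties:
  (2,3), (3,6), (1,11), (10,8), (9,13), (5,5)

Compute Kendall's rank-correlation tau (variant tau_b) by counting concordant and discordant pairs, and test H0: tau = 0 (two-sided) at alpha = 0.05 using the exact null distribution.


Step 1: Enumerate the 15 unordered pairs (i,j) with i<j and classify each by sign(x_j-x_i) * sign(y_j-y_i).
  (1,2):dx=+1,dy=+3->C; (1,3):dx=-1,dy=+8->D; (1,4):dx=+8,dy=+5->C; (1,5):dx=+7,dy=+10->C
  (1,6):dx=+3,dy=+2->C; (2,3):dx=-2,dy=+5->D; (2,4):dx=+7,dy=+2->C; (2,5):dx=+6,dy=+7->C
  (2,6):dx=+2,dy=-1->D; (3,4):dx=+9,dy=-3->D; (3,5):dx=+8,dy=+2->C; (3,6):dx=+4,dy=-6->D
  (4,5):dx=-1,dy=+5->D; (4,6):dx=-5,dy=-3->C; (5,6):dx=-4,dy=-8->C
Step 2: C = 9, D = 6, total pairs = 15.
Step 3: tau = (C - D)/(n(n-1)/2) = (9 - 6)/15 = 0.200000.
Step 4: Exact two-sided p-value (enumerate n! = 720 permutations of y under H0): p = 0.719444.
Step 5: alpha = 0.05. fail to reject H0.

tau_b = 0.2000 (C=9, D=6), p = 0.719444, fail to reject H0.


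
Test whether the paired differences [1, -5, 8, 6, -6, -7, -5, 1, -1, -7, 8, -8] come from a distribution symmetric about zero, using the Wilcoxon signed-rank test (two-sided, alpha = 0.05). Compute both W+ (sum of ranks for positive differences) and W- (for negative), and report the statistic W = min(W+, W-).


Step 1: Drop any zero differences (none here) and take |d_i|.
|d| = [1, 5, 8, 6, 6, 7, 5, 1, 1, 7, 8, 8]
Step 2: Midrank |d_i| (ties get averaged ranks).
ranks: |1|->2, |5|->4.5, |8|->11, |6|->6.5, |6|->6.5, |7|->8.5, |5|->4.5, |1|->2, |1|->2, |7|->8.5, |8|->11, |8|->11
Step 3: Attach original signs; sum ranks with positive sign and with negative sign.
W+ = 2 + 11 + 6.5 + 2 + 11 = 32.5
W- = 4.5 + 6.5 + 8.5 + 4.5 + 2 + 8.5 + 11 = 45.5
(Check: W+ + W- = 78 should equal n(n+1)/2 = 78.)
Step 4: Test statistic W = min(W+, W-) = 32.5.
Step 5: Ties in |d|, so use the tie-corrected normal approximation.
        E[W] = n(n+1)/4 = 12*13/4 = 39.
        Tie groups: |d|=1 (t=3), |d|=5 (t=2), |d|=6 (t=2), |d|=7 (t=2), |d|=8 (t=3); sum(t^3 - t) = 66.
        Var[W] = n(n+1)(2n+1)/24 - sum(t^3-t)/48 = 3900/24 - 66/48 = 161.125.
        z = (W - E[W]) / sqrt(Var[W]) = (32.5 - 39) / 12.6935 = -0.5121.
        Two-sided p = 2*Phi(z) = 0.608600.
Step 6: alpha = 0.05. fail to reject H0.

W+ = 32.5, W- = 45.5, W = min = 32.5, p = 0.608600, fail to reject H0.


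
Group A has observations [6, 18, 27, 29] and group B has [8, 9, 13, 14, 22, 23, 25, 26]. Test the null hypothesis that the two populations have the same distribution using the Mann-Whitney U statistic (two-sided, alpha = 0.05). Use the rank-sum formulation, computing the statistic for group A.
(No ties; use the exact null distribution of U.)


Step 1: Combine and sort all 12 observations; assign midranks.
sorted (value, group): (6,X), (8,Y), (9,Y), (13,Y), (14,Y), (18,X), (22,Y), (23,Y), (25,Y), (26,Y), (27,X), (29,X)
ranks: 6->1, 8->2, 9->3, 13->4, 14->5, 18->6, 22->7, 23->8, 25->9, 26->10, 27->11, 29->12
Step 2: Rank sum for X: R1 = 1 + 6 + 11 + 12 = 30.
Step 3: U_X = R1 - n1(n1+1)/2 = 30 - 4*5/2 = 30 - 10 = 20.
       U_Y = n1*n2 - U_X = 32 - 20 = 12.
Step 4: No ties, so the exact null distribution of U (based on enumerating the C(12,4) = 495 equally likely rank assignments) gives the two-sided p-value.
Step 5: p-value = 0.569697; compare to alpha = 0.05. fail to reject H0.

U_X = 20, p = 0.569697, fail to reject H0 at alpha = 0.05.


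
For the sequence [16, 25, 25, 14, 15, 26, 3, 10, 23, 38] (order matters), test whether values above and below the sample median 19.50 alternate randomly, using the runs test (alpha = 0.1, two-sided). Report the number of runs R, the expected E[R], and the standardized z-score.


Step 1: Compute median = 19.50; label A = above, B = below.
Labels in order: BAABBABBAA  (n_A = 5, n_B = 5)
Step 2: Count runs R = 6.
Step 3: Under H0 (random ordering), E[R] = 2*n_A*n_B/(n_A+n_B) + 1 = 2*5*5/10 + 1 = 6.0000.
        Var[R] = 2*n_A*n_B*(2*n_A*n_B - n_A - n_B) / ((n_A+n_B)^2 * (n_A+n_B-1)) = 2000/900 = 2.2222.
        SD[R] = 1.4907.
Step 4: R = E[R], so z = 0 with no continuity correction.
Step 5: Two-sided p-value via normal approximation = 2*(1 - Phi(|z|)) = 1.000000.
Step 6: alpha = 0.1. fail to reject H0.

R = 6, z = 0.0000, p = 1.000000, fail to reject H0.


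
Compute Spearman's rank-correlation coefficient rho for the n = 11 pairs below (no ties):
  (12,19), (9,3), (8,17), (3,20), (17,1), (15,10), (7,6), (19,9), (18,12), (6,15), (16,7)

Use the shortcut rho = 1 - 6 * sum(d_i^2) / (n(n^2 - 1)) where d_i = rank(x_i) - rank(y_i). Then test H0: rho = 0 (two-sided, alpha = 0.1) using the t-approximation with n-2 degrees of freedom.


Step 1: Rank x and y separately (midranks; no ties here).
rank(x): 12->6, 9->5, 8->4, 3->1, 17->9, 15->7, 7->3, 19->11, 18->10, 6->2, 16->8
rank(y): 19->10, 3->2, 17->9, 20->11, 1->1, 10->6, 6->3, 9->5, 12->7, 15->8, 7->4
Step 2: d_i = R_x(i) - R_y(i); compute d_i^2.
  (6-10)^2=16, (5-2)^2=9, (4-9)^2=25, (1-11)^2=100, (9-1)^2=64, (7-6)^2=1, (3-3)^2=0, (11-5)^2=36, (10-7)^2=9, (2-8)^2=36, (8-4)^2=16
sum(d^2) = 312.
Step 3: rho = 1 - 6*312 / (11*(11^2 - 1)) = 1 - 1872/1320 = -0.418182.
Step 4: Under H0, t = rho * sqrt((n-2)/(1-rho^2)) = -1.3811 ~ t(9).
Step 5: Two-sided p-value from the t-distribution with 9 df = 0.200570.
Step 6: alpha = 0.1. fail to reject H0.

rho = -0.4182, p = 0.200570, fail to reject H0 at alpha = 0.1.


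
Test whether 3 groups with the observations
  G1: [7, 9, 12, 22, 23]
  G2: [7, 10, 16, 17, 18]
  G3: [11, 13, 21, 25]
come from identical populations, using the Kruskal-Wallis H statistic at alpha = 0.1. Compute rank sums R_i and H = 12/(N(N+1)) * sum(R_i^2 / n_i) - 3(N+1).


Step 1: Combine all N = 14 observations and assign midranks.
sorted (value, group, rank): (7,G1,1.5), (7,G2,1.5), (9,G1,3), (10,G2,4), (11,G3,5), (12,G1,6), (13,G3,7), (16,G2,8), (17,G2,9), (18,G2,10), (21,G3,11), (22,G1,12), (23,G1,13), (25,G3,14)
Step 2: Sum ranks within each group.
R_1 = 35.5 (n_1 = 5)
R_2 = 32.5 (n_2 = 5)
R_3 = 37 (n_3 = 4)
Step 3: H = 12/(N(N+1)) * sum(R_i^2/n_i) - 3(N+1)
     = 12/(14*15) * (35.5^2/5 + 32.5^2/5 + 37^2/4) - 3*15
     = 0.057143 * 805.55 - 45
     = 1.031429.
Step 4: Ties present; correction factor C = 1 - 6/(14^3 - 14) = 0.997802. Corrected H = 1.031429 / 0.997802 = 1.033700.
Step 5: Under H0, H ~ chi^2(2); p-value = 0.596396.
Step 6: alpha = 0.1. fail to reject H0.

H = 1.0337, df = 2, p = 0.596396, fail to reject H0.


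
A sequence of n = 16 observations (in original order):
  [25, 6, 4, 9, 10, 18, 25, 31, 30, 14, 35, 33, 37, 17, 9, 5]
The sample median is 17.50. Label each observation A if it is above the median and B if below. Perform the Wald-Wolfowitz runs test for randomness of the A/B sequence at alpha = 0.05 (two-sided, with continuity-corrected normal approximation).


Step 1: Compute median = 17.50; label A = above, B = below.
Labels in order: ABBBBAAAABAAABBB  (n_A = 8, n_B = 8)
Step 2: Count runs R = 6.
Step 3: Under H0 (random ordering), E[R] = 2*n_A*n_B/(n_A+n_B) + 1 = 2*8*8/16 + 1 = 9.0000.
        Var[R] = 2*n_A*n_B*(2*n_A*n_B - n_A - n_B) / ((n_A+n_B)^2 * (n_A+n_B-1)) = 14336/3840 = 3.7333.
        SD[R] = 1.9322.
Step 4: Continuity-corrected z = (R + 0.5 - E[R]) / SD[R] = (6 + 0.5 - 9.0000) / 1.9322 = -1.2939.
Step 5: Two-sided p-value via normal approximation = 2*(1 - Phi(|z|)) = 0.195709.
Step 6: alpha = 0.05. fail to reject H0.

R = 6, z = -1.2939, p = 0.195709, fail to reject H0.


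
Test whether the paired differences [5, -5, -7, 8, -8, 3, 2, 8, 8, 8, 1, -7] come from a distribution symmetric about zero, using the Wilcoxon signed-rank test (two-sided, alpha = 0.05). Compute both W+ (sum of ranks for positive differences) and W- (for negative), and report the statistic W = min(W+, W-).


Step 1: Drop any zero differences (none here) and take |d_i|.
|d| = [5, 5, 7, 8, 8, 3, 2, 8, 8, 8, 1, 7]
Step 2: Midrank |d_i| (ties get averaged ranks).
ranks: |5|->4.5, |5|->4.5, |7|->6.5, |8|->10, |8|->10, |3|->3, |2|->2, |8|->10, |8|->10, |8|->10, |1|->1, |7|->6.5
Step 3: Attach original signs; sum ranks with positive sign and with negative sign.
W+ = 4.5 + 10 + 3 + 2 + 10 + 10 + 10 + 1 = 50.5
W- = 4.5 + 6.5 + 10 + 6.5 = 27.5
(Check: W+ + W- = 78 should equal n(n+1)/2 = 78.)
Step 4: Test statistic W = min(W+, W-) = 27.5.
Step 5: Ties in |d|, so use the tie-corrected normal approximation.
        E[W] = n(n+1)/4 = 12*13/4 = 39.
        Tie groups: |d|=5 (t=2), |d|=7 (t=2), |d|=8 (t=5); sum(t^3 - t) = 132.
        Var[W] = n(n+1)(2n+1)/24 - sum(t^3-t)/48 = 3900/24 - 132/48 = 159.75.
        z = (W - E[W]) / sqrt(Var[W]) = (27.5 - 39) / 12.6392 = -0.9099.
        Two-sided p = 2*Phi(z) = 0.362893.
Step 6: alpha = 0.05. fail to reject H0.

W+ = 50.5, W- = 27.5, W = min = 27.5, p = 0.362893, fail to reject H0.


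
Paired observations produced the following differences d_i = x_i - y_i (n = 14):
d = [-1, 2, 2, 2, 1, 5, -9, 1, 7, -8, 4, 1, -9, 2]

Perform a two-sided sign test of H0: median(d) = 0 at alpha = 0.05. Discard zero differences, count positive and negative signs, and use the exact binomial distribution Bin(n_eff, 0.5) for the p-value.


Step 1: Discard zero differences. Original n = 14; n_eff = number of nonzero differences = 14.
Nonzero differences (with sign): -1, +2, +2, +2, +1, +5, -9, +1, +7, -8, +4, +1, -9, +2
Step 2: Count signs: positive = 10, negative = 4.
Step 3: Under H0: P(positive) = 0.5, so the number of positives S ~ Bin(14, 0.5).
Step 4: Two-sided exact p-value = sum of Bin(14,0.5) probabilities at or below the observed probability = 0.179565.
Step 5: alpha = 0.05. fail to reject H0.

n_eff = 14, pos = 10, neg = 4, p = 0.179565, fail to reject H0.


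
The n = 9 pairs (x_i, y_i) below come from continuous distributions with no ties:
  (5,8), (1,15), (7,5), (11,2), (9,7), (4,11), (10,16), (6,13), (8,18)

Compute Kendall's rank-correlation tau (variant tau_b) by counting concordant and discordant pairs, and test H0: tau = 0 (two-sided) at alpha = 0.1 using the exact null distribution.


Step 1: Enumerate the 36 unordered pairs (i,j) with i<j and classify each by sign(x_j-x_i) * sign(y_j-y_i).
  (1,2):dx=-4,dy=+7->D; (1,3):dx=+2,dy=-3->D; (1,4):dx=+6,dy=-6->D; (1,5):dx=+4,dy=-1->D
  (1,6):dx=-1,dy=+3->D; (1,7):dx=+5,dy=+8->C; (1,8):dx=+1,dy=+5->C; (1,9):dx=+3,dy=+10->C
  (2,3):dx=+6,dy=-10->D; (2,4):dx=+10,dy=-13->D; (2,5):dx=+8,dy=-8->D; (2,6):dx=+3,dy=-4->D
  (2,7):dx=+9,dy=+1->C; (2,8):dx=+5,dy=-2->D; (2,9):dx=+7,dy=+3->C; (3,4):dx=+4,dy=-3->D
  (3,5):dx=+2,dy=+2->C; (3,6):dx=-3,dy=+6->D; (3,7):dx=+3,dy=+11->C; (3,8):dx=-1,dy=+8->D
  (3,9):dx=+1,dy=+13->C; (4,5):dx=-2,dy=+5->D; (4,6):dx=-7,dy=+9->D; (4,7):dx=-1,dy=+14->D
  (4,8):dx=-5,dy=+11->D; (4,9):dx=-3,dy=+16->D; (5,6):dx=-5,dy=+4->D; (5,7):dx=+1,dy=+9->C
  (5,8):dx=-3,dy=+6->D; (5,9):dx=-1,dy=+11->D; (6,7):dx=+6,dy=+5->C; (6,8):dx=+2,dy=+2->C
  (6,9):dx=+4,dy=+7->C; (7,8):dx=-4,dy=-3->C; (7,9):dx=-2,dy=+2->D; (8,9):dx=+2,dy=+5->C
Step 2: C = 14, D = 22, total pairs = 36.
Step 3: tau = (C - D)/(n(n-1)/2) = (14 - 22)/36 = -0.222222.
Step 4: Exact two-sided p-value (enumerate n! = 362880 permutations of y under H0): p = 0.476709.
Step 5: alpha = 0.1. fail to reject H0.

tau_b = -0.2222 (C=14, D=22), p = 0.476709, fail to reject H0.


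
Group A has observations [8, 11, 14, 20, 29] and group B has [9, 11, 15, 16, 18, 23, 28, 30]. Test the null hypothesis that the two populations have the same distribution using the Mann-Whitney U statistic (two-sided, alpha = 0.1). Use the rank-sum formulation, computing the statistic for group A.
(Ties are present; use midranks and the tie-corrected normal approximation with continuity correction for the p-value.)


Step 1: Combine and sort all 13 observations; assign midranks.
sorted (value, group): (8,X), (9,Y), (11,X), (11,Y), (14,X), (15,Y), (16,Y), (18,Y), (20,X), (23,Y), (28,Y), (29,X), (30,Y)
ranks: 8->1, 9->2, 11->3.5, 11->3.5, 14->5, 15->6, 16->7, 18->8, 20->9, 23->10, 28->11, 29->12, 30->13
Step 2: Rank sum for X: R1 = 1 + 3.5 + 5 + 9 + 12 = 30.5.
Step 3: U_X = R1 - n1(n1+1)/2 = 30.5 - 5*6/2 = 30.5 - 15 = 15.5.
       U_Y = n1*n2 - U_X = 40 - 15.5 = 24.5.
Step 4: Ties are present, so use the tie-corrected normal approximation (with continuity correction) for the p-value.
Step 5: p-value = 0.557643; compare to alpha = 0.1. fail to reject H0.

U_X = 15.5, p = 0.557643, fail to reject H0 at alpha = 0.1.


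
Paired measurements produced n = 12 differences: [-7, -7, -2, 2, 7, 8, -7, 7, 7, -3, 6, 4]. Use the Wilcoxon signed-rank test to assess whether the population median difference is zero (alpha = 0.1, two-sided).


Step 1: Drop any zero differences (none here) and take |d_i|.
|d| = [7, 7, 2, 2, 7, 8, 7, 7, 7, 3, 6, 4]
Step 2: Midrank |d_i| (ties get averaged ranks).
ranks: |7|->8.5, |7|->8.5, |2|->1.5, |2|->1.5, |7|->8.5, |8|->12, |7|->8.5, |7|->8.5, |7|->8.5, |3|->3, |6|->5, |4|->4
Step 3: Attach original signs; sum ranks with positive sign and with negative sign.
W+ = 1.5 + 8.5 + 12 + 8.5 + 8.5 + 5 + 4 = 48
W- = 8.5 + 8.5 + 1.5 + 8.5 + 3 = 30
(Check: W+ + W- = 78 should equal n(n+1)/2 = 78.)
Step 4: Test statistic W = min(W+, W-) = 30.
Step 5: Ties in |d|, so use the tie-corrected normal approximation.
        E[W] = n(n+1)/4 = 12*13/4 = 39.
        Tie groups: |d|=2 (t=2), |d|=7 (t=6); sum(t^3 - t) = 216.
        Var[W] = n(n+1)(2n+1)/24 - sum(t^3-t)/48 = 3900/24 - 216/48 = 158.
        z = (W - E[W]) / sqrt(Var[W]) = (30 - 39) / 12.5698 = -0.7160.
        Two-sided p = 2*Phi(z) = 0.473990.
Step 6: alpha = 0.1. fail to reject H0.

W+ = 48, W- = 30, W = min = 30, p = 0.473990, fail to reject H0.


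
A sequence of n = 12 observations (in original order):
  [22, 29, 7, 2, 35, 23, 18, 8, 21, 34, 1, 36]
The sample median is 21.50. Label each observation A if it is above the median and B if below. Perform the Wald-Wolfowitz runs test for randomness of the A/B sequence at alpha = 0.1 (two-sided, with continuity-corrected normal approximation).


Step 1: Compute median = 21.50; label A = above, B = below.
Labels in order: AABBAABBBABA  (n_A = 6, n_B = 6)
Step 2: Count runs R = 7.
Step 3: Under H0 (random ordering), E[R] = 2*n_A*n_B/(n_A+n_B) + 1 = 2*6*6/12 + 1 = 7.0000.
        Var[R] = 2*n_A*n_B*(2*n_A*n_B - n_A - n_B) / ((n_A+n_B)^2 * (n_A+n_B-1)) = 4320/1584 = 2.7273.
        SD[R] = 1.6514.
Step 4: R = E[R], so z = 0 with no continuity correction.
Step 5: Two-sided p-value via normal approximation = 2*(1 - Phi(|z|)) = 1.000000.
Step 6: alpha = 0.1. fail to reject H0.

R = 7, z = 0.0000, p = 1.000000, fail to reject H0.


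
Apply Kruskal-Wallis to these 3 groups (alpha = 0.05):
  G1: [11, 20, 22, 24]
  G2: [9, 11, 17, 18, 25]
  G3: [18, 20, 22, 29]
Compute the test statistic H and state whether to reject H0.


Step 1: Combine all N = 13 observations and assign midranks.
sorted (value, group, rank): (9,G2,1), (11,G1,2.5), (11,G2,2.5), (17,G2,4), (18,G2,5.5), (18,G3,5.5), (20,G1,7.5), (20,G3,7.5), (22,G1,9.5), (22,G3,9.5), (24,G1,11), (25,G2,12), (29,G3,13)
Step 2: Sum ranks within each group.
R_1 = 30.5 (n_1 = 4)
R_2 = 25 (n_2 = 5)
R_3 = 35.5 (n_3 = 4)
Step 3: H = 12/(N(N+1)) * sum(R_i^2/n_i) - 3(N+1)
     = 12/(13*14) * (30.5^2/4 + 25^2/5 + 35.5^2/4) - 3*14
     = 0.065934 * 672.625 - 42
     = 2.348901.
Step 4: Ties present; correction factor C = 1 - 24/(13^3 - 13) = 0.989011. Corrected H = 2.348901 / 0.989011 = 2.375000.
Step 5: Under H0, H ~ chi^2(2); p-value = 0.304983.
Step 6: alpha = 0.05. fail to reject H0.

H = 2.3750, df = 2, p = 0.304983, fail to reject H0.


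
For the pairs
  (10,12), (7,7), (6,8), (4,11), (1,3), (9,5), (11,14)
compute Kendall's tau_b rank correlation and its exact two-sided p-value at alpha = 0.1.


Step 1: Enumerate the 21 unordered pairs (i,j) with i<j and classify each by sign(x_j-x_i) * sign(y_j-y_i).
  (1,2):dx=-3,dy=-5->C; (1,3):dx=-4,dy=-4->C; (1,4):dx=-6,dy=-1->C; (1,5):dx=-9,dy=-9->C
  (1,6):dx=-1,dy=-7->C; (1,7):dx=+1,dy=+2->C; (2,3):dx=-1,dy=+1->D; (2,4):dx=-3,dy=+4->D
  (2,5):dx=-6,dy=-4->C; (2,6):dx=+2,dy=-2->D; (2,7):dx=+4,dy=+7->C; (3,4):dx=-2,dy=+3->D
  (3,5):dx=-5,dy=-5->C; (3,6):dx=+3,dy=-3->D; (3,7):dx=+5,dy=+6->C; (4,5):dx=-3,dy=-8->C
  (4,6):dx=+5,dy=-6->D; (4,7):dx=+7,dy=+3->C; (5,6):dx=+8,dy=+2->C; (5,7):dx=+10,dy=+11->C
  (6,7):dx=+2,dy=+9->C
Step 2: C = 15, D = 6, total pairs = 21.
Step 3: tau = (C - D)/(n(n-1)/2) = (15 - 6)/21 = 0.428571.
Step 4: Exact two-sided p-value (enumerate n! = 5040 permutations of y under H0): p = 0.238889.
Step 5: alpha = 0.1. fail to reject H0.

tau_b = 0.4286 (C=15, D=6), p = 0.238889, fail to reject H0.


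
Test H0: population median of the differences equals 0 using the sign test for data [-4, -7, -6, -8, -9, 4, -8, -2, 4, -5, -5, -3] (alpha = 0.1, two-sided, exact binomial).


Step 1: Discard zero differences. Original n = 12; n_eff = number of nonzero differences = 12.
Nonzero differences (with sign): -4, -7, -6, -8, -9, +4, -8, -2, +4, -5, -5, -3
Step 2: Count signs: positive = 2, negative = 10.
Step 3: Under H0: P(positive) = 0.5, so the number of positives S ~ Bin(12, 0.5).
Step 4: Two-sided exact p-value = sum of Bin(12,0.5) probabilities at or below the observed probability = 0.038574.
Step 5: alpha = 0.1. reject H0.

n_eff = 12, pos = 2, neg = 10, p = 0.038574, reject H0.


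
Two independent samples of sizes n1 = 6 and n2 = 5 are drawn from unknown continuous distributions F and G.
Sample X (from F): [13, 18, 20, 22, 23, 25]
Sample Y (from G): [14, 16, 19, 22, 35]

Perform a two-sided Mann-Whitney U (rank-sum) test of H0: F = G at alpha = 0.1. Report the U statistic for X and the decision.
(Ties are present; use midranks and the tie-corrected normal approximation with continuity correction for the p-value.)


Step 1: Combine and sort all 11 observations; assign midranks.
sorted (value, group): (13,X), (14,Y), (16,Y), (18,X), (19,Y), (20,X), (22,X), (22,Y), (23,X), (25,X), (35,Y)
ranks: 13->1, 14->2, 16->3, 18->4, 19->5, 20->6, 22->7.5, 22->7.5, 23->9, 25->10, 35->11
Step 2: Rank sum for X: R1 = 1 + 4 + 6 + 7.5 + 9 + 10 = 37.5.
Step 3: U_X = R1 - n1(n1+1)/2 = 37.5 - 6*7/2 = 37.5 - 21 = 16.5.
       U_Y = n1*n2 - U_X = 30 - 16.5 = 13.5.
Step 4: Ties are present, so use the tie-corrected normal approximation (with continuity correction) for the p-value.
Step 5: p-value = 0.854805; compare to alpha = 0.1. fail to reject H0.

U_X = 16.5, p = 0.854805, fail to reject H0 at alpha = 0.1.


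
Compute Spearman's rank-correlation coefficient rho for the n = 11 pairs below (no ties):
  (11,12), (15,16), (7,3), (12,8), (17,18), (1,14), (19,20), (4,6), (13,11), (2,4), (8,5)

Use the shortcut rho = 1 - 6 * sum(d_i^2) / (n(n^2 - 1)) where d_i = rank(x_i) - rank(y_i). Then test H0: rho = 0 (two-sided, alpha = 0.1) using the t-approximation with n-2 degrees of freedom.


Step 1: Rank x and y separately (midranks; no ties here).
rank(x): 11->6, 15->9, 7->4, 12->7, 17->10, 1->1, 19->11, 4->3, 13->8, 2->2, 8->5
rank(y): 12->7, 16->9, 3->1, 8->5, 18->10, 14->8, 20->11, 6->4, 11->6, 4->2, 5->3
Step 2: d_i = R_x(i) - R_y(i); compute d_i^2.
  (6-7)^2=1, (9-9)^2=0, (4-1)^2=9, (7-5)^2=4, (10-10)^2=0, (1-8)^2=49, (11-11)^2=0, (3-4)^2=1, (8-6)^2=4, (2-2)^2=0, (5-3)^2=4
sum(d^2) = 72.
Step 3: rho = 1 - 6*72 / (11*(11^2 - 1)) = 1 - 432/1320 = 0.672727.
Step 4: Under H0, t = rho * sqrt((n-2)/(1-rho^2)) = 2.7277 ~ t(9).
Step 5: Two-sided p-value from the t-distribution with 9 df = 0.023313.
Step 6: alpha = 0.1. reject H0.

rho = 0.6727, p = 0.023313, reject H0 at alpha = 0.1.
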